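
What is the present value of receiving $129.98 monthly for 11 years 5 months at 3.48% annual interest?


Present value of an ordinary annuity: PV = PMT × (1 − (1 + r)^(−n)) / r
Monthly rate r = 0.0348/12 = 0.0029, n = 137
PV = $129.98 × (1 − (1 + 0.0348/12)^(−137)) / (0.0348/12)
PV = $129.98 × 112.924509
PV = $14,677.93

PV = PMT × (1-(1+r)^(-n))/r = $14,677.93


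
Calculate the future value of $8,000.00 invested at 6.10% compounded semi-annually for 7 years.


Compound interest formula: A = P(1 + r/n)^(nt)
A = $8,000.00 × (1 + 0.061/2)^(2 × 7)
Growth factor: (1 + 0.061/2)^14 = 1.522902
A = $8,000.00 × 1.522902
A = $12,183.22

A = P(1 + r/n)^(nt) = $12,183.22


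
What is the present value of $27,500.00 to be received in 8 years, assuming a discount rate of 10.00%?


Present value formula: PV = FV / (1 + r)^t
PV = $27,500.00 / (1 + 0.1)^8
PV = $27,500.00 / 2.143589
PV = $12,828.95

PV = FV / (1 + r)^t = $12,828.95


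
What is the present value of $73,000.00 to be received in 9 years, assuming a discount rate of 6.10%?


Present value formula: PV = FV / (1 + r)^t
PV = $73,000.00 / (1 + 0.061)^9
PV = $73,000.00 / 1.7038778
PV = $42,843.45

PV = FV / (1 + r)^t = $42,843.45


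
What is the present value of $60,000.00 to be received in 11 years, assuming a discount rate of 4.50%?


Present value formula: PV = FV / (1 + r)^t
PV = $60,000.00 / (1 + 0.045)^11
PV = $60,000.00 / 1.62285305
PV = $36,971.92

PV = FV / (1 + r)^t = $36,971.92


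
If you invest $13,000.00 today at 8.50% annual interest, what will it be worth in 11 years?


Future value formula: FV = PV × (1 + r)^t
FV = $13,000.00 × (1 + 0.085)^11
FV = $13,000.00 × 2.453167
FV = $31,891.17

FV = PV × (1 + r)^t = $31,891.17


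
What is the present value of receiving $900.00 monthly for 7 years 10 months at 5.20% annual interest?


Present value of an ordinary annuity: PV = PMT × (1 − (1 + r)^(−n)) / r
Monthly rate r = 0.052/12 ≈ 0.00433333, n = 94
PV = $900.00 × (1 − (1 + 0.052/12)^(−94)) / (0.052/12)
PV = $900.00 × 77.075034
PV = $69,367.53

PV = PMT × (1-(1+r)^(-n))/r = $69,367.53


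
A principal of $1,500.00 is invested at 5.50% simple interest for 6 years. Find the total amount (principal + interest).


Total amount formula: A = P(1 + rt) = P + P·r·t
Interest: I = P × r × t = $1,500.00 × 0.055 × 6 = $495.00
A = P + I = $1,500.00 + $495.00 = $1,995.00

A = P + I = P(1 + rt) = $1,995.00


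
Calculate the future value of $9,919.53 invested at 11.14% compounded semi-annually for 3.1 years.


Compound interest formula: A = P(1 + r/n)^(nt)
A = $9,919.53 × (1 + 0.1114/2)^(2 × 3.1)
Growth factor: (1 + 0.1114/2)^6.2 = 1.399430
A = $9,919.53 × 1.399430
A = $13,881.69

A = P(1 + r/n)^(nt) = $13,881.69


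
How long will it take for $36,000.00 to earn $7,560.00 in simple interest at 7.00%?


Rearrange the simple interest formula for t:
I = P × r × t  ⇒  t = I / (P × r)
t = $7,560.00 / ($36,000.00 × 0.07)
t = 3

t = I/(P×r) = 3 years


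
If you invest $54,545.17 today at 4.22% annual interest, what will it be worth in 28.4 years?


Future value formula: FV = PV × (1 + r)^t
FV = $54,545.17 × (1 + 0.0422)^28.4
FV = $54,545.17 × 3.2345238
FV = $176,427.65

FV = PV × (1 + r)^t = $176,427.65


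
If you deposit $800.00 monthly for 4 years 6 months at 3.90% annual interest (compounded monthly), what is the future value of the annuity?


Future value of an ordinary annuity: FV = PMT × ((1 + r)^n − 1) / r
Monthly rate r = 0.039/12 = 0.00325, n = 54
FV = $800.00 × ((1 + 0.039/12)^54 − 1) / (0.039/12)
FV = $800.00 × 58.923961
FV = $47,139.17

FV = PMT × ((1+r)^n - 1)/r = $47,139.17


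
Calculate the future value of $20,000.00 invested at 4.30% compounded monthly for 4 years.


Compound interest formula: A = P(1 + r/n)^(nt)
A = $20,000.00 × (1 + 0.043/12)^(12 × 4)
Growth factor: (1 + 0.043/12)^48 = 1.187313
A = $20,000.00 × 1.187313
A = $23,746.26

A = P(1 + r/n)^(nt) = $23,746.26


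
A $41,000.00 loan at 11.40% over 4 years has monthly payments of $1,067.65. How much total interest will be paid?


Total paid over the life of the loan = PMT × n.
Total paid = $1,067.65 × 48 = $51,247.20
Total interest = total paid − principal = $51,247.20 − $41,000.00 = $10,247.20

Total interest = (PMT × n) - PV = $10,247.20


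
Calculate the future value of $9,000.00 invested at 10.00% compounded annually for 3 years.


Compound interest formula: A = P(1 + r/n)^(nt)
A = $9,000.00 × (1 + 0.1/1)^(1 × 3)
Growth factor: (1 + 0.1/1)^3 = 1.331000
A = $9,000.00 × 1.331000
A = $11,979.00

A = P(1 + r/n)^(nt) = $11,979.00


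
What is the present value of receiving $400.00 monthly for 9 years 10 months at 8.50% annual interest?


Present value of an ordinary annuity: PV = PMT × (1 − (1 + r)^(−n)) / r
Monthly rate r = 0.085/12 ≈ 0.00708333, n = 118
PV = $400.00 × (1 − (1 + 0.085/12)^(−118)) / (0.085/12)
PV = $400.00 × 79.794038
PV = $31,917.62

PV = PMT × (1-(1+r)^(-n))/r = $31,917.62


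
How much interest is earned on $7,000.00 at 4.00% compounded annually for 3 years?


Compound interest earned = final amount − principal.
A = P(1 + r/n)^(nt) = $7,000.00 × (1 + 0.04/1)^(1 × 3) = $7,874.05
Interest = A − P = $7,874.05 − $7,000.00 = $874.05

Interest = A - P = $874.05


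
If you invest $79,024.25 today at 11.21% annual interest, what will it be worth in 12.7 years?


Future value formula: FV = PV × (1 + r)^t
FV = $79,024.25 × (1 + 0.1121)^12.7
FV = $79,024.25 × 3.85502126
FV = $304,640.16

FV = PV × (1 + r)^t = $304,640.16


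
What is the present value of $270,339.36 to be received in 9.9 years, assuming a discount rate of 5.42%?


Present value formula: PV = FV / (1 + r)^t
PV = $270,339.36 / (1 + 0.0542)^9.9
PV = $270,339.36 / 1.6863116
PV = $160,314.00

PV = FV / (1 + r)^t = $160,314.00


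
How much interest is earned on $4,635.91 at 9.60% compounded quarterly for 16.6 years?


Compound interest earned = final amount − principal.
A = P(1 + r/n)^(nt) = $4,635.91 × (1 + 0.096/4)^(4 × 16.6) = $22,389.90
Interest = A − P = $22,389.90 − $4,635.91 = $17,753.99

Interest = A - P = $17,753.99


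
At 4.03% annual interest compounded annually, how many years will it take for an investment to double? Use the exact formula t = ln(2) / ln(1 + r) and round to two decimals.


Doubling condition: (1 + r)^t = 2
Take ln of both sides: t × ln(1 + r) = ln(2)
t = ln(2) / ln(1 + r)
t = 0.693147 / 0.039509
t = 17.54

t = ln(2) / ln(1 + r) = 17.54 years


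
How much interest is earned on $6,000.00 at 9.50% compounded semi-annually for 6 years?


Compound interest earned = final amount − principal.
A = P(1 + r/n)^(nt) = $6,000.00 × (1 + 0.095/2)^(2 × 6) = $10,471.28
Interest = A − P = $10,471.28 − $6,000.00 = $4,471.28

Interest = A - P = $4,471.28


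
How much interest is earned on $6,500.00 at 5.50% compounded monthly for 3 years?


Compound interest earned = final amount − principal.
A = P(1 + r/n)^(nt) = $6,500.00 × (1 + 0.055/12)^(12 × 3) = $7,663.17
Interest = A − P = $7,663.17 − $6,500.00 = $1,163.17

Interest = A - P = $1,163.17


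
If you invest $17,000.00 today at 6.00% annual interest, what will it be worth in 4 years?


Future value formula: FV = PV × (1 + r)^t
FV = $17,000.00 × (1 + 0.06)^4
FV = $17,000.00 × 1.262477
FV = $21,462.11

FV = PV × (1 + r)^t = $21,462.11


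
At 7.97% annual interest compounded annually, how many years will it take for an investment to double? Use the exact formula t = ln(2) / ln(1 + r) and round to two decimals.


Doubling condition: (1 + r)^t = 2
Take ln of both sides: t × ln(1 + r) = ln(2)
t = ln(2) / ln(1 + r)
t = 0.693147 / 0.076683
t = 9.04

t = ln(2) / ln(1 + r) = 9.04 years


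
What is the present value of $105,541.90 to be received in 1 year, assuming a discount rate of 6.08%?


Present value formula: PV = FV / (1 + r)^t
PV = $105,541.90 / (1 + 0.0608)^1
PV = $105,541.90 / 1.060800
PV = $99,492.74

PV = FV / (1 + r)^t = $99,492.74


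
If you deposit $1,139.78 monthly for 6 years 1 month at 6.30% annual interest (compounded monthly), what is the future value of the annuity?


Future value of an ordinary annuity: FV = PMT × ((1 + r)^n − 1) / r
Monthly rate r = 0.063/12 = 0.00525, n = 73
FV = $1,139.78 × ((1 + 0.063/12)^73 − 1) / (0.063/12)
FV = $1,139.78 × 88.680902
FV = $101,076.72

FV = PMT × ((1+r)^n - 1)/r = $101,076.72


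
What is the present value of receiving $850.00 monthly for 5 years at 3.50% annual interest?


Present value of an ordinary annuity: PV = PMT × (1 − (1 + r)^(−n)) / r
Monthly rate r = 0.035/12 ≈ 0.00291667, n = 60
PV = $850.00 × (1 − (1 + 0.035/12)^(−60)) / (0.035/12)
PV = $850.00 × 54.969988
PV = $46,724.49

PV = PMT × (1-(1+r)^(-n))/r = $46,724.49


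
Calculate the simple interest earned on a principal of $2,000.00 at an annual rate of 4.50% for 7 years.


Simple interest formula: I = P × r × t
I = $2,000.00 × 0.045 × 7
I = $630.00

I = P × r × t = $630.00


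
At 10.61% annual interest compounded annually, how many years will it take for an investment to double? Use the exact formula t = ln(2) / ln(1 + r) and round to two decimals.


Doubling condition: (1 + r)^t = 2
Take ln of both sides: t × ln(1 + r) = ln(2)
t = ln(2) / ln(1 + r)
t = 0.693147 / 0.100840
t = 6.87

t = ln(2) / ln(1 + r) = 6.87 years


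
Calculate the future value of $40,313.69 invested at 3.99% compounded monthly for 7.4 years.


Compound interest formula: A = P(1 + r/n)^(nt)
A = $40,313.69 × (1 + 0.0399/12)^(12 × 7.4)
Growth factor: (1 + 0.0399/12)^88.8 = 1.3428178
A = $40,313.69 × 1.3428178
A = $54,133.94

A = P(1 + r/n)^(nt) = $54,133.94


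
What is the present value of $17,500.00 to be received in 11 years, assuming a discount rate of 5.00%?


Present value formula: PV = FV / (1 + r)^t
PV = $17,500.00 / (1 + 0.05)^11
PV = $17,500.00 / 1.710339
PV = $10,231.89

PV = FV / (1 + r)^t = $10,231.89


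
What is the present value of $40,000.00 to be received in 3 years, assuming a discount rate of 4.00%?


Present value formula: PV = FV / (1 + r)^t
PV = $40,000.00 / (1 + 0.04)^3
PV = $40,000.00 / 1.124864
PV = $35,559.85

PV = FV / (1 + r)^t = $35,559.85


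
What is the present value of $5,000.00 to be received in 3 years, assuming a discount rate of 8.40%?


Present value formula: PV = FV / (1 + r)^t
PV = $5,000.00 / (1 + 0.084)^3
PV = $5,000.00 / 1.273761
PV = $3,925.38

PV = FV / (1 + r)^t = $3,925.38


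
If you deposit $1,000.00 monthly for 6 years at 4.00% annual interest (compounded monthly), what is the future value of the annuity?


Future value of an ordinary annuity: FV = PMT × ((1 + r)^n − 1) / r
Monthly rate r = 0.04/12 ≈ 0.00333333, n = 72
FV = $1,000.00 × ((1 + 0.04/12)^72 − 1) / (0.04/12)
FV = $1,000.00 × 81.222564
FV = $81,222.56

FV = PMT × ((1+r)^n - 1)/r = $81,222.56


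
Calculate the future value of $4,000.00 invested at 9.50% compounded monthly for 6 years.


Compound interest formula: A = P(1 + r/n)^(nt)
A = $4,000.00 × (1 + 0.095/12)^(12 × 6)
Growth factor: (1 + 0.095/12)^72 = 1.764303
A = $4,000.00 × 1.764303
A = $7,057.21

A = P(1 + r/n)^(nt) = $7,057.21


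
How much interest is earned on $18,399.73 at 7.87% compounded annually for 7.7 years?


Compound interest earned = final amount − principal.
A = P(1 + r/n)^(nt) = $18,399.73 × (1 + 0.0787/1)^(1 × 7.7) = $32,972.11
Interest = A − P = $32,972.11 − $18,399.73 = $14,572.38

Interest = A - P = $14,572.38


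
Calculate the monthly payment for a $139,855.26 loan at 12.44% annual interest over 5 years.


Loan payment formula: PMT = PV × r / (1 − (1 + r)^(−n))
Monthly rate r = 0.1244/12 ≈ 0.01036667, n = 60 months
Denominator: 1 − (1 + 0.1244/12)^(−60) = 0.461409
PMT = $139,855.26 × (0.1244/12) / 0.461409
PMT = $3,142.19 per month

PMT = PV × r / (1-(1+r)^(-n)) = $3,142.19/month


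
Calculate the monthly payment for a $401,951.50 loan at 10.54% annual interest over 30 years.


Loan payment formula: PMT = PV × r / (1 − (1 + r)^(−n))
Monthly rate r = 0.1054/12 ≈ 0.00878333, n = 360 months
Denominator: 1 − (1 + 0.1054/12)^(−360) = 0.9570704
PMT = $401,951.50 × (0.1054/12) / 0.9570704
PMT = $3,688.83 per month

PMT = PV × r / (1-(1+r)^(-n)) = $3,688.83/month


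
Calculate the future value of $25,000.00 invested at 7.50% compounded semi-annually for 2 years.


Compound interest formula: A = P(1 + r/n)^(nt)
A = $25,000.00 × (1 + 0.075/2)^(2 × 2)
Growth factor: (1 + 0.075/2)^4 = 1.1586504
A = $25,000.00 × 1.1586504
A = $28,966.26

A = P(1 + r/n)^(nt) = $28,966.26


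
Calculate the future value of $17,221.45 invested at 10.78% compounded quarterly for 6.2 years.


Compound interest formula: A = P(1 + r/n)^(nt)
A = $17,221.45 × (1 + 0.1078/4)^(4 × 6.2)
Growth factor: (1 + 0.1078/4)^24.8 = 1.9338493
A = $17,221.45 × 1.9338493
A = $33,303.69

A = P(1 + r/n)^(nt) = $33,303.69


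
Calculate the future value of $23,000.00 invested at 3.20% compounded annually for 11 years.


Compound interest formula: A = P(1 + r/n)^(nt)
A = $23,000.00 × (1 + 0.032/1)^(1 × 11)
Growth factor: (1 + 0.032/1)^11 = 1.4140888
A = $23,000.00 × 1.4140888
A = $32,524.04

A = P(1 + r/n)^(nt) = $32,524.04


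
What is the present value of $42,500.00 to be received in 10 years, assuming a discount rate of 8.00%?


Present value formula: PV = FV / (1 + r)^t
PV = $42,500.00 / (1 + 0.08)^10
PV = $42,500.00 / 2.158925
PV = $19,685.72

PV = FV / (1 + r)^t = $19,685.72


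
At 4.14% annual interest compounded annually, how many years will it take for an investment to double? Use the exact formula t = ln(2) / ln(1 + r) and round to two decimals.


Doubling condition: (1 + r)^t = 2
Take ln of both sides: t × ln(1 + r) = ln(2)
t = ln(2) / ln(1 + r)
t = 0.693147 / 0.040566
t = 17.09

t = ln(2) / ln(1 + r) = 17.09 years


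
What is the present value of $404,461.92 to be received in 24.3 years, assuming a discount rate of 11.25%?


Present value formula: PV = FV / (1 + r)^t
PV = $404,461.92 / (1 + 0.1125)^24.3
PV = $404,461.92 / 13.337993
PV = $30,324.05

PV = FV / (1 + r)^t = $30,324.05


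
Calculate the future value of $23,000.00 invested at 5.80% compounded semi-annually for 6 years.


Compound interest formula: A = P(1 + r/n)^(nt)
A = $23,000.00 × (1 + 0.058/2)^(2 × 6)
Growth factor: (1 + 0.058/2)^12 = 1.4092385
A = $23,000.00 × 1.4092385
A = $32,412.49

A = P(1 + r/n)^(nt) = $32,412.49


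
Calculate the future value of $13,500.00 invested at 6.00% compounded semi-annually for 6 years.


Compound interest formula: A = P(1 + r/n)^(nt)
A = $13,500.00 × (1 + 0.06/2)^(2 × 6)
Growth factor: (1 + 0.06/2)^12 = 1.425761
A = $13,500.00 × 1.425761
A = $19,247.77

A = P(1 + r/n)^(nt) = $19,247.77


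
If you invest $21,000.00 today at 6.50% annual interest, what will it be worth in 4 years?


Future value formula: FV = PV × (1 + r)^t
FV = $21,000.00 × (1 + 0.065)^4
FV = $21,000.00 × 1.286466
FV = $27,015.79

FV = PV × (1 + r)^t = $27,015.79


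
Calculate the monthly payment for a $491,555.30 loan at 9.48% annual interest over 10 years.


Loan payment formula: PMT = PV × r / (1 − (1 + r)^(−n))
Monthly rate r = 0.0948/12 = 0.0079, n = 120 months
Denominator: 1 − (1 + 0.0948/12)^(−120) = 0.611039
PMT = $491,555.30 × (0.0948/12) / 0.611039
PMT = $6,355.22 per month

PMT = PV × r / (1-(1+r)^(-n)) = $6,355.22/month


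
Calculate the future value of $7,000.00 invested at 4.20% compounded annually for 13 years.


Compound interest formula: A = P(1 + r/n)^(nt)
A = $7,000.00 × (1 + 0.042/1)^(1 × 13)
Growth factor: (1 + 0.042/1)^13 = 1.707184
A = $7,000.00 × 1.707184
A = $11,950.29

A = P(1 + r/n)^(nt) = $11,950.29


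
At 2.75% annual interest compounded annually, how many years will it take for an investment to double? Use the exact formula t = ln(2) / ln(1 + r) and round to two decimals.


Doubling condition: (1 + r)^t = 2
Take ln of both sides: t × ln(1 + r) = ln(2)
t = ln(2) / ln(1 + r)
t = 0.693147 / 0.027129
t = 25.55

t = ln(2) / ln(1 + r) = 25.55 years


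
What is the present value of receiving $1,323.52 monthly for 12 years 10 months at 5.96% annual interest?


Present value of an ordinary annuity: PV = PMT × (1 − (1 + r)^(−n)) / r
Monthly rate r = 0.0596/12 ≈ 0.00496667, n = 154
PV = $1,323.52 × (1 − (1 + 0.0596/12)^(−154)) / (0.0596/12)
PV = $1,323.52 × 107.460830
PV = $142,226.56

PV = PMT × (1-(1+r)^(-n))/r = $142,226.56


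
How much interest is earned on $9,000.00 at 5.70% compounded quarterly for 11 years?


Compound interest earned = final amount − principal.
A = P(1 + r/n)^(nt) = $9,000.00 × (1 + 0.057/4)^(4 × 11) = $16,773.48
Interest = A − P = $16,773.48 − $9,000.00 = $7,773.48

Interest = A - P = $7,773.48


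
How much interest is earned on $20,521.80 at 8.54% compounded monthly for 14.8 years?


Compound interest earned = final amount − principal.
A = P(1 + r/n)^(nt) = $20,521.80 × (1 + 0.0854/12)^(12 × 14.8) = $72,307.76
Interest = A − P = $72,307.76 − $20,521.80 = $51,785.96

Interest = A - P = $51,785.96


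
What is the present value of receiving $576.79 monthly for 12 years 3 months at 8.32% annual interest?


Present value of an ordinary annuity: PV = PMT × (1 − (1 + r)^(−n)) / r
Monthly rate r = 0.0832/12 ≈ 0.00693333, n = 147
PV = $576.79 × (1 − (1 + 0.0832/12)^(−147)) / (0.0832/12)
PV = $576.79 × 91.996877
PV = $53,062.88

PV = PMT × (1-(1+r)^(-n))/r = $53,062.88


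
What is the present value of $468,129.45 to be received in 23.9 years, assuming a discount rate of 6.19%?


Present value formula: PV = FV / (1 + r)^t
PV = $468,129.45 / (1 + 0.0619)^23.9
PV = $468,129.45 / 4.2014436
PV = $111,421.10

PV = FV / (1 + r)^t = $111,421.10


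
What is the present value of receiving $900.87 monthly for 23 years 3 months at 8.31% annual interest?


Present value of an ordinary annuity: PV = PMT × (1 − (1 + r)^(−n)) / r
Monthly rate r = 0.0831/12 = 0.006925, n = 279
PV = $900.87 × (1 − (1 + 0.0831/12)^(−279)) / (0.0831/12)
PV = $900.87 × 123.348000
PV = $111,120.51

PV = PMT × (1-(1+r)^(-n))/r = $111,120.51


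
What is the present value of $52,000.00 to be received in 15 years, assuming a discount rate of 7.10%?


Present value formula: PV = FV / (1 + r)^t
PV = $52,000.00 / (1 + 0.071)^15
PV = $52,000.00 / 2.7979636
PV = $18,584.95

PV = FV / (1 + r)^t = $18,584.95


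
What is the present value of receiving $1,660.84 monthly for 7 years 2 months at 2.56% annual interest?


Present value of an ordinary annuity: PV = PMT × (1 − (1 + r)^(−n)) / r
Monthly rate r = 0.0256/12 ≈ 0.00213333, n = 86
PV = $1,660.84 × (1 − (1 + 0.0256/12)^(−86)) / (0.0256/12)
PV = $1,660.84 × 78.495797
PV = $130,368.96

PV = PMT × (1-(1+r)^(-n))/r = $130,368.96


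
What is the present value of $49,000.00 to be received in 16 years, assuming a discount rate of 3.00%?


Present value formula: PV = FV / (1 + r)^t
PV = $49,000.00 / (1 + 0.03)^16
PV = $49,000.00 / 1.6047064
PV = $30,535.18

PV = FV / (1 + r)^t = $30,535.18


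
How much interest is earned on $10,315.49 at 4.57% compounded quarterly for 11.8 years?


Compound interest earned = final amount − principal.
A = P(1 + r/n)^(nt) = $10,315.49 × (1 + 0.0457/4)^(4 × 11.8) = $17,634.36
Interest = A − P = $17,634.36 − $10,315.49 = $7,318.87

Interest = A - P = $7,318.87


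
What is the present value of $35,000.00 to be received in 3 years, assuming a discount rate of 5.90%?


Present value formula: PV = FV / (1 + r)^t
PV = $35,000.00 / (1 + 0.059)^3
PV = $35,000.00 / 1.1876484
PV = $29,470.00

PV = FV / (1 + r)^t = $29,470.00


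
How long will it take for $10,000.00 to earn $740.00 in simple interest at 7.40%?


Rearrange the simple interest formula for t:
I = P × r × t  ⇒  t = I / (P × r)
t = $740.00 / ($10,000.00 × 0.074)
t = 1

t = I/(P×r) = 1 year


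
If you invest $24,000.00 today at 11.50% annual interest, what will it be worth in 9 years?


Future value formula: FV = PV × (1 + r)^t
FV = $24,000.00 × (1 + 0.115)^9
FV = $24,000.00 × 2.6636294
FV = $63,927.11

FV = PV × (1 + r)^t = $63,927.11


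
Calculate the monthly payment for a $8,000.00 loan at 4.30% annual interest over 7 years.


Loan payment formula: PMT = PV × r / (1 − (1 + r)^(−n))
Monthly rate r = 0.043/12 ≈ 0.00358333, n = 84 months
Denominator: 1 − (1 + 0.043/12)^(−84) = 0.259524
PMT = $8,000.00 × (0.043/12) / 0.259524
PMT = $110.46 per month

PMT = PV × r / (1-(1+r)^(-n)) = $110.46/month


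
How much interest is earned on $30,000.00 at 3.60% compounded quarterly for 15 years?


Compound interest earned = final amount − principal.
A = P(1 + r/n)^(nt) = $30,000.00 × (1 + 0.036/4)^(4 × 15) = $51,356.00
Interest = A − P = $51,356.00 − $30,000.00 = $21,356.00

Interest = A - P = $21,356.00


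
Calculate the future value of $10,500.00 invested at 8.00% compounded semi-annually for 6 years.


Compound interest formula: A = P(1 + r/n)^(nt)
A = $10,500.00 × (1 + 0.08/2)^(2 × 6)
Growth factor: (1 + 0.08/2)^12 = 1.601032
A = $10,500.00 × 1.601032
A = $16,810.84

A = P(1 + r/n)^(nt) = $16,810.84


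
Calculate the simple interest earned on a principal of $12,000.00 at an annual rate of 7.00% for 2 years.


Simple interest formula: I = P × r × t
I = $12,000.00 × 0.07 × 2
I = $1,680.00

I = P × r × t = $1,680.00


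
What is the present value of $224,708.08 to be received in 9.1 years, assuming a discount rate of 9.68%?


Present value formula: PV = FV / (1 + r)^t
PV = $224,708.08 / (1 + 0.0968)^9.1
PV = $224,708.08 / 2.318247
PV = $96,930.17

PV = FV / (1 + r)^t = $96,930.17


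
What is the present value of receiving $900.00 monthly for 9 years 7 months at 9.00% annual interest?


Present value of an ordinary annuity: PV = PMT × (1 − (1 + r)^(−n)) / r
Monthly rate r = 0.09/12 = 0.0075, n = 115
PV = $900.00 × (1 − (1 + 0.09/12)^(−115)) / (0.09/12)
PV = $900.00 × 76.871181
PV = $69,184.06

PV = PMT × (1-(1+r)^(-n))/r = $69,184.06


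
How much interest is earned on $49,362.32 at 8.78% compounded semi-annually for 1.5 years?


Compound interest earned = final amount − principal.
A = P(1 + r/n)^(nt) = $49,362.32 × (1 + 0.0878/2)^(2 × 1.5) = $56,152.91
Interest = A − P = $56,152.91 − $49,362.32 = $6,790.59

Interest = A - P = $6,790.59


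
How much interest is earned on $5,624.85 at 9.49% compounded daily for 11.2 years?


Compound interest earned = final amount − principal.
A = P(1 + r/n)^(nt) = $5,624.85 × (1 + 0.0949/365)^(365 × 11.2) = $16,279.98
Interest = A − P = $16,279.98 − $5,624.85 = $10,655.13

Interest = A - P = $10,655.13


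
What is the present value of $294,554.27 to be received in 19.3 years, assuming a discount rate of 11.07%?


Present value formula: PV = FV / (1 + r)^t
PV = $294,554.27 / (1 + 0.1107)^19.3
PV = $294,554.27 / 7.586085
PV = $38,828.23

PV = FV / (1 + r)^t = $38,828.23


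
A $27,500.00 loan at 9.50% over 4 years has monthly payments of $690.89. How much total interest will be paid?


Total paid over the life of the loan = PMT × n.
Total paid = $690.89 × 48 = $33,162.72
Total interest = total paid − principal = $33,162.72 − $27,500.00 = $5,662.72

Total interest = (PMT × n) - PV = $5,662.72


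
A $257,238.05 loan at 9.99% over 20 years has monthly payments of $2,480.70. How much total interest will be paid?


Total paid over the life of the loan = PMT × n.
Total paid = $2,480.70 × 240 = $595,368.00
Total interest = total paid − principal = $595,368.00 − $257,238.05 = $338,129.95

Total interest = (PMT × n) - PV = $338,129.95


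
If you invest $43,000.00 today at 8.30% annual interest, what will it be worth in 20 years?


Future value formula: FV = PV × (1 + r)^t
FV = $43,000.00 × (1 + 0.083)^20
FV = $43,000.00 × 4.9268476
FV = $211,854.45

FV = PV × (1 + r)^t = $211,854.45


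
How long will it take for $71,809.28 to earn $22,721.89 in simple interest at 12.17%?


Rearrange the simple interest formula for t:
I = P × r × t  ⇒  t = I / (P × r)
t = $22,721.89 / ($71,809.28 × 0.1217)
t = 2.6

t = I/(P×r) = 2.6 years


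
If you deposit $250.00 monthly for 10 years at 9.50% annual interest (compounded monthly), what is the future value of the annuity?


Future value of an ordinary annuity: FV = PMT × ((1 + r)^n − 1) / r
Monthly rate r = 0.095/12 ≈ 0.00791667, n = 120
FV = $250.00 × ((1 + 0.095/12)^120 − 1) / (0.095/12)
FV = $250.00 × 199.080682
FV = $49,770.17

FV = PMT × ((1+r)^n - 1)/r = $49,770.17


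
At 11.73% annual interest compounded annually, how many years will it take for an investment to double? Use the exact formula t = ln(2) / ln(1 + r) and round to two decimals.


Doubling condition: (1 + r)^t = 2
Take ln of both sides: t × ln(1 + r) = ln(2)
t = ln(2) / ln(1 + r)
t = 0.693147 / 0.110915
t = 6.25

t = ln(2) / ln(1 + r) = 6.25 years


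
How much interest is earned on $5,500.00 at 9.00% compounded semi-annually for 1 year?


Compound interest earned = final amount − principal.
A = P(1 + r/n)^(nt) = $5,500.00 × (1 + 0.09/2)^(2 × 1) = $6,006.14
Interest = A − P = $6,006.14 − $5,500.00 = $506.14

Interest = A - P = $506.14


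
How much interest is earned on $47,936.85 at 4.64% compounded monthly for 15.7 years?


Compound interest earned = final amount − principal.
A = P(1 + r/n)^(nt) = $47,936.85 × (1 + 0.0464/12)^(12 × 15.7) = $99,182.32
Interest = A − P = $99,182.32 − $47,936.85 = $51,245.47

Interest = A - P = $51,245.47


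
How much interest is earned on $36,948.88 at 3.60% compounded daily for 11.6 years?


Compound interest earned = final amount − principal.
A = P(1 + r/n)^(nt) = $36,948.88 × (1 + 0.036/365)^(365 × 11.6) = $56,098.82
Interest = A − P = $56,098.82 − $36,948.88 = $19,149.94

Interest = A - P = $19,149.94


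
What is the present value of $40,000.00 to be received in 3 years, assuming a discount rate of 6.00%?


Present value formula: PV = FV / (1 + r)^t
PV = $40,000.00 / (1 + 0.06)^3
PV = $40,000.00 / 1.191016
PV = $33,584.77

PV = FV / (1 + r)^t = $33,584.77


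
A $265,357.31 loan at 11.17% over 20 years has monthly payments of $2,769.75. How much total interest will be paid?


Total paid over the life of the loan = PMT × n.
Total paid = $2,769.75 × 240 = $664,740.00
Total interest = total paid − principal = $664,740.00 − $265,357.31 = $399,382.69

Total interest = (PMT × n) - PV = $399,382.69


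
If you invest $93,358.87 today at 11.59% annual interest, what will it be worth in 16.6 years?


Future value formula: FV = PV × (1 + r)^t
FV = $93,358.87 × (1 + 0.1159)^16.6
FV = $93,358.87 × 6.17418457
FV = $576,414.89

FV = PV × (1 + r)^t = $576,414.89


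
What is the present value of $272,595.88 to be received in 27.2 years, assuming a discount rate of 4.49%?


Present value formula: PV = FV / (1 + r)^t
PV = $272,595.88 / (1 + 0.0449)^27.2
PV = $272,595.88 / 3.3024225
PV = $82,544.22

PV = FV / (1 + r)^t = $82,544.22


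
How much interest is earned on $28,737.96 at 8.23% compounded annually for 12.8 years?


Compound interest earned = final amount − principal.
A = P(1 + r/n)^(nt) = $28,737.96 × (1 + 0.0823/1)^(1 × 12.8) = $79,087.16
Interest = A − P = $79,087.16 − $28,737.96 = $50,349.20

Interest = A - P = $50,349.20


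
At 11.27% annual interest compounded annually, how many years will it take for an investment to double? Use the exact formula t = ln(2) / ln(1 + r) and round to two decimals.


Doubling condition: (1 + r)^t = 2
Take ln of both sides: t × ln(1 + r) = ln(2)
t = ln(2) / ln(1 + r)
t = 0.693147 / 0.106789
t = 6.49

t = ln(2) / ln(1 + r) = 6.49 years


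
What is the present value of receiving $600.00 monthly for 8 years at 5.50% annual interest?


Present value of an ordinary annuity: PV = PMT × (1 − (1 + r)^(−n)) / r
Monthly rate r = 0.055/12 ≈ 0.00458333, n = 96
PV = $600.00 × (1 − (1 + 0.055/12)^(−96)) / (0.055/12)
PV = $600.00 × 77.523453
PV = $46,514.07

PV = PMT × (1-(1+r)^(-n))/r = $46,514.07


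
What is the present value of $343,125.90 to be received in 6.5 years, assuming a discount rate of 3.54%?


Present value formula: PV = FV / (1 + r)^t
PV = $343,125.90 / (1 + 0.0354)^6.5
PV = $343,125.90 / 1.2537272
PV = $273,684.66

PV = FV / (1 + r)^t = $273,684.66


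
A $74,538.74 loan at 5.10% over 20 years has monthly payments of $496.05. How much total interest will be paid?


Total paid over the life of the loan = PMT × n.
Total paid = $496.05 × 240 = $119,052.00
Total interest = total paid − principal = $119,052.00 − $74,538.74 = $44,513.26

Total interest = (PMT × n) - PV = $44,513.26


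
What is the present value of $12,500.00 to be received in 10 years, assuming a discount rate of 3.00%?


Present value formula: PV = FV / (1 + r)^t
PV = $12,500.00 / (1 + 0.03)^10
PV = $12,500.00 / 1.3439164
PV = $9,301.17

PV = FV / (1 + r)^t = $9,301.17


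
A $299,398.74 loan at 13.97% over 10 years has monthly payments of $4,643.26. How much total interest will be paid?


Total paid over the life of the loan = PMT × n.
Total paid = $4,643.26 × 120 = $557,191.20
Total interest = total paid − principal = $557,191.20 − $299,398.74 = $257,792.46

Total interest = (PMT × n) - PV = $257,792.46


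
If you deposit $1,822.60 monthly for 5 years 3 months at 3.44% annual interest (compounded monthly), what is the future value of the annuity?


Future value of an ordinary annuity: FV = PMT × ((1 + r)^n − 1) / r
Monthly rate r = 0.0344/12 ≈ 0.00286667, n = 63
FV = $1,822.60 × ((1 + 0.0344/12)^63 − 1) / (0.0344/12)
FV = $1,822.60 × 68.939457
FV = $125,649.05

FV = PMT × ((1+r)^n - 1)/r = $125,649.05


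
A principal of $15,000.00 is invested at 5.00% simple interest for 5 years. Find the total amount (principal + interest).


Total amount formula: A = P(1 + rt) = P + P·r·t
Interest: I = P × r × t = $15,000.00 × 0.05 × 5 = $3,750.00
A = P + I = $15,000.00 + $3,750.00 = $18,750.00

A = P + I = P(1 + rt) = $18,750.00


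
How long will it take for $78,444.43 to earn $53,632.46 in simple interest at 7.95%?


Rearrange the simple interest formula for t:
I = P × r × t  ⇒  t = I / (P × r)
t = $53,632.46 / ($78,444.43 × 0.0795)
t = 8.6

t = I/(P×r) = 8.6 years


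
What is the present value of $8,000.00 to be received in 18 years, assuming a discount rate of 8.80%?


Present value formula: PV = FV / (1 + r)^t
PV = $8,000.00 / (1 + 0.088)^18
PV = $8,000.00 / 4.563732
PV = $1,752.95

PV = FV / (1 + r)^t = $1,752.95


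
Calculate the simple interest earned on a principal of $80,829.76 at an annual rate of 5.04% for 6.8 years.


Simple interest formula: I = P × r × t
I = $80,829.76 × 0.0504 × 6.8
I = $27,701.98

I = P × r × t = $27,701.98


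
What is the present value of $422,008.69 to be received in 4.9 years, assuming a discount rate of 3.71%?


Present value formula: PV = FV / (1 + r)^t
PV = $422,008.69 / (1 + 0.0371)^4.9
PV = $422,008.69 / 1.19542162
PV = $353,020.79

PV = FV / (1 + r)^t = $353,020.79


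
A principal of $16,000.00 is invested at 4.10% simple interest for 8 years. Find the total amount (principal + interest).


Total amount formula: A = P(1 + rt) = P + P·r·t
Interest: I = P × r × t = $16,000.00 × 0.041 × 8 = $5,248.00
A = P + I = $16,000.00 + $5,248.00 = $21,248.00

A = P + I = P(1 + rt) = $21,248.00


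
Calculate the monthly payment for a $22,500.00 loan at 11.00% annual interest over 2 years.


Loan payment formula: PMT = PV × r / (1 − (1 + r)^(−n))
Monthly rate r = 0.11/12 ≈ 0.00916667, n = 24 months
Denominator: 1 − (1 + 0.11/12)^(−24) = 0.1966765
PMT = $22,500.00 × (0.11/12) / 0.1966765
PMT = $1,048.68 per month

PMT = PV × r / (1-(1+r)^(-n)) = $1,048.68/month


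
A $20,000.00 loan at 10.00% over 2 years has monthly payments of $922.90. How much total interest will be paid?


Total paid over the life of the loan = PMT × n.
Total paid = $922.90 × 24 = $22,149.60
Total interest = total paid − principal = $22,149.60 − $20,000.00 = $2,149.60

Total interest = (PMT × n) - PV = $2,149.60


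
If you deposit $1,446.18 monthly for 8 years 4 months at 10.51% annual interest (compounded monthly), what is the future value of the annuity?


Future value of an ordinary annuity: FV = PMT × ((1 + r)^n − 1) / r
Monthly rate r = 0.1051/12 ≈ 0.00875833, n = 100
FV = $1,446.18 × ((1 + 0.1051/12)^100 − 1) / (0.1051/12)
FV = $1,446.18 × 158.904397
FV = $229,804.36

FV = PMT × ((1+r)^n - 1)/r = $229,804.36


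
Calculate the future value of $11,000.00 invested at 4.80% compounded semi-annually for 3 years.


Compound interest formula: A = P(1 + r/n)^(nt)
A = $11,000.00 × (1 + 0.048/2)^(2 × 3)
Growth factor: (1 + 0.048/2)^6 = 1.152922
A = $11,000.00 × 1.152922
A = $12,682.14

A = P(1 + r/n)^(nt) = $12,682.14


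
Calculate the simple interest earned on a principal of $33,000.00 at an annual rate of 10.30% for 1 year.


Simple interest formula: I = P × r × t
I = $33,000.00 × 0.103 × 1
I = $3,399.00

I = P × r × t = $3,399.00


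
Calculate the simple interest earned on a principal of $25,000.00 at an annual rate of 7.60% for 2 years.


Simple interest formula: I = P × r × t
I = $25,000.00 × 0.076 × 2
I = $3,800.00

I = P × r × t = $3,800.00


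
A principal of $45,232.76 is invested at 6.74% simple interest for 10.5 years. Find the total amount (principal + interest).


Total amount formula: A = P(1 + rt) = P + P·r·t
Interest: I = P × r × t = $45,232.76 × 0.0674 × 10.5 = $32,011.22
A = P + I = $45,232.76 + $32,011.22 = $77,243.98

A = P + I = P(1 + rt) = $77,243.98


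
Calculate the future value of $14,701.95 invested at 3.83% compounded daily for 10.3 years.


Compound interest formula: A = P(1 + r/n)^(nt)
A = $14,701.95 × (1 + 0.0383/365)^(365 × 10.3)
Growth factor: (1 + 0.0383/365)^3759.5 = 1.4835966
A = $14,701.95 × 1.4835966
A = $21,811.76

A = P(1 + r/n)^(nt) = $21,811.76


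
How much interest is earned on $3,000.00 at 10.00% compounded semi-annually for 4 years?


Compound interest earned = final amount − principal.
A = P(1 + r/n)^(nt) = $3,000.00 × (1 + 0.1/2)^(2 × 4) = $4,432.37
Interest = A − P = $4,432.37 − $3,000.00 = $1,432.37

Interest = A - P = $1,432.37


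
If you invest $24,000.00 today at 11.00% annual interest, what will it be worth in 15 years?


Future value formula: FV = PV × (1 + r)^t
FV = $24,000.00 × (1 + 0.11)^15
FV = $24,000.00 × 4.7845895
FV = $114,830.15

FV = PV × (1 + r)^t = $114,830.15


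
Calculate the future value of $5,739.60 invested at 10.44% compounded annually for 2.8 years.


Compound interest formula: A = P(1 + r/n)^(nt)
A = $5,739.60 × (1 + 0.1044/1)^(1 × 2.8)
Growth factor: (1 + 0.1044/1)^2.8 = 1.320547
A = $5,739.60 × 1.320547
A = $7,579.41

A = P(1 + r/n)^(nt) = $7,579.41


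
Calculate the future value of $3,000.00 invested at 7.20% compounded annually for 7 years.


Compound interest formula: A = P(1 + r/n)^(nt)
A = $3,000.00 × (1 + 0.072/1)^(1 × 7)
Growth factor: (1 + 0.072/1)^7 = 1.626910
A = $3,000.00 × 1.626910
A = $4,880.73

A = P(1 + r/n)^(nt) = $4,880.73


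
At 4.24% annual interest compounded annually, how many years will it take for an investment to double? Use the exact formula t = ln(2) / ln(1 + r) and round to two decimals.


Doubling condition: (1 + r)^t = 2
Take ln of both sides: t × ln(1 + r) = ln(2)
t = ln(2) / ln(1 + r)
t = 0.693147 / 0.041526
t = 16.69

t = ln(2) / ln(1 + r) = 16.69 years


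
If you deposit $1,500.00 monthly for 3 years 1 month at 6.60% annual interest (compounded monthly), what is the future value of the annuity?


Future value of an ordinary annuity: FV = PMT × ((1 + r)^n − 1) / r
Monthly rate r = 0.066/12 = 0.0055, n = 37
FV = $1,500.00 × ((1 + 0.066/12)^37 − 1) / (0.066/12)
FV = $1,500.00 × 40.909442
FV = $61,364.16

FV = PMT × ((1+r)^n - 1)/r = $61,364.16


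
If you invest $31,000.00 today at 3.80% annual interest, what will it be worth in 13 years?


Future value formula: FV = PV × (1 + r)^t
FV = $31,000.00 × (1 + 0.038)^13
FV = $31,000.00 × 1.6239236
FV = $50,341.63

FV = PV × (1 + r)^t = $50,341.63


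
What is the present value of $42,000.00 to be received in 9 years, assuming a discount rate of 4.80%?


Present value formula: PV = FV / (1 + r)^t
PV = $42,000.00 / (1 + 0.048)^9
PV = $42,000.00 / 1.524936
PV = $27,542.14

PV = FV / (1 + r)^t = $27,542.14


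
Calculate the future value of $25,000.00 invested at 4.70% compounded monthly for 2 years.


Compound interest formula: A = P(1 + r/n)^(nt)
A = $25,000.00 × (1 + 0.047/12)^(12 × 2)
Growth factor: (1 + 0.047/12)^24 = 1.098358
A = $25,000.00 × 1.098358
A = $27,458.95

A = P(1 + r/n)^(nt) = $27,458.95


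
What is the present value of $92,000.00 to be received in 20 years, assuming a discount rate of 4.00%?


Present value formula: PV = FV / (1 + r)^t
PV = $92,000.00 / (1 + 0.04)^20
PV = $92,000.00 / 2.191123
PV = $41,987.60

PV = FV / (1 + r)^t = $41,987.60


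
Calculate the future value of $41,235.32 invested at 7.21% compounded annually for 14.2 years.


Compound interest formula: A = P(1 + r/n)^(nt)
A = $41,235.32 × (1 + 0.0721/1)^(1 × 14.2)
Growth factor: (1 + 0.0721/1)^14.2 = 2.687455
A = $41,235.32 × 2.687455
A = $110,818.07

A = P(1 + r/n)^(nt) = $110,818.07


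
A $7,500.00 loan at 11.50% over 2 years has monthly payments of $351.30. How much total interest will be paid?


Total paid over the life of the loan = PMT × n.
Total paid = $351.30 × 24 = $8,431.20
Total interest = total paid − principal = $8,431.20 − $7,500.00 = $931.20

Total interest = (PMT × n) - PV = $931.20


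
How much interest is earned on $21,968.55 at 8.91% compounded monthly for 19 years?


Compound interest earned = final amount − principal.
A = P(1 + r/n)^(nt) = $21,968.55 × (1 + 0.0891/12)^(12 × 19) = $118,659.49
Interest = A − P = $118,659.49 − $21,968.55 = $96,690.94

Interest = A - P = $96,690.94


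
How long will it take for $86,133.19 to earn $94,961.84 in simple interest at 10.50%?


Rearrange the simple interest formula for t:
I = P × r × t  ⇒  t = I / (P × r)
t = $94,961.84 / ($86,133.19 × 0.105)
t = 10.5

t = I/(P×r) = 10.5 years


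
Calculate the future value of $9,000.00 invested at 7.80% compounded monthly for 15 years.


Compound interest formula: A = P(1 + r/n)^(nt)
A = $9,000.00 × (1 + 0.078/12)^(12 × 15)
Growth factor: (1 + 0.078/12)^180 = 3.209817
A = $9,000.00 × 3.209817
A = $28,888.35

A = P(1 + r/n)^(nt) = $28,888.35


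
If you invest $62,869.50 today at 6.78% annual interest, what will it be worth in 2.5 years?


Future value formula: FV = PV × (1 + r)^t
FV = $62,869.50 × (1 + 0.0678)^2.5
FV = $62,869.50 × 1.1782157
FV = $74,073.83

FV = PV × (1 + r)^t = $74,073.83


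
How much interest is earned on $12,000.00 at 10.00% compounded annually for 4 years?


Compound interest earned = final amount − principal.
A = P(1 + r/n)^(nt) = $12,000.00 × (1 + 0.1/1)^(1 × 4) = $17,569.20
Interest = A − P = $17,569.20 − $12,000.00 = $5,569.20

Interest = A - P = $5,569.20


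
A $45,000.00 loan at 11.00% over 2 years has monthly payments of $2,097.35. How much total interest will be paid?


Total paid over the life of the loan = PMT × n.
Total paid = $2,097.35 × 24 = $50,336.40
Total interest = total paid − principal = $50,336.40 − $45,000.00 = $5,336.40

Total interest = (PMT × n) - PV = $5,336.40


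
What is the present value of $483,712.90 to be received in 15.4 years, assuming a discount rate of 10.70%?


Present value formula: PV = FV / (1 + r)^t
PV = $483,712.90 / (1 + 0.107)^15.4
PV = $483,712.90 / 4.7849055
PV = $101,091.42

PV = FV / (1 + r)^t = $101,091.42
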